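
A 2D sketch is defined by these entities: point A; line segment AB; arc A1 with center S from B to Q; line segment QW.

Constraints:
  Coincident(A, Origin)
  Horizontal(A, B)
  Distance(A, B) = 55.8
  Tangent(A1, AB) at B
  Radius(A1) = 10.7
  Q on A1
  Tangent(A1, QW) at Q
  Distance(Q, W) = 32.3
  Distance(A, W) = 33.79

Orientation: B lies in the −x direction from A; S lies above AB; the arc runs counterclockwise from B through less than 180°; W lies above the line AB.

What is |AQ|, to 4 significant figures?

48.93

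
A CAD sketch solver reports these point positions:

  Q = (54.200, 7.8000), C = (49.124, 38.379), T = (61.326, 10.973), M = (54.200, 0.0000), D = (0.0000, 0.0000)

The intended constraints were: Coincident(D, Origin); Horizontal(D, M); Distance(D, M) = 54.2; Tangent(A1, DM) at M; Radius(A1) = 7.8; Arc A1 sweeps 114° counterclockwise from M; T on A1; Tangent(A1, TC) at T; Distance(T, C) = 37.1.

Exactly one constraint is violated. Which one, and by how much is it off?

Distance(T, C) = 37.1 — off by 7.10.

D = (0.00, 0.00) ✓; D.y = 0.00, M.y = 0.00 ✓; |DM| = 54.20 ✓; ∠(QM, MD) = 90.00° ✓; |QM| = 7.800 ✓; bearing(Q→T) − bearing(Q→M) = 114.0° ✓; |QT| = 7.801 ✓; ∠(QT, TC) = 90.00° ✓; |TC| = 30.00 ✗.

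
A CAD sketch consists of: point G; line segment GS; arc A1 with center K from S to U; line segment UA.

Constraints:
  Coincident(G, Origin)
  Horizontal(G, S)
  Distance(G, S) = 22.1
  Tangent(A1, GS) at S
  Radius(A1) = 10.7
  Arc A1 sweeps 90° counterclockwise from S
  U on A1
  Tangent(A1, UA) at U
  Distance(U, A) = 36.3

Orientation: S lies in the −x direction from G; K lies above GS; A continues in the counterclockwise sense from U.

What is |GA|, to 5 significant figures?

48.363

G is at the origin; GS is horizontal with |GS| = 22.1 and S on the −x side, so S = (-22.100, 0.0000). Tangency of A1 to GS means the radius KS is perpendicular to GS, so K = S + (0, 10.7) = (-22.100, 10.700). On A1, S sits at bearing -90° from K; a 90° counterclockwise sweep puts U at bearing 0°, so U = K + 10.7·(cos 0°, sin 0°) = (-11.400, 10.700). The tangent condition forces KU to be normal to UA, so UA runs along (−sin 0°, cos 0°); with |UA| = 36.3, A = (-11.400, 47.000). Then |GA| = |A − G| = 48.363.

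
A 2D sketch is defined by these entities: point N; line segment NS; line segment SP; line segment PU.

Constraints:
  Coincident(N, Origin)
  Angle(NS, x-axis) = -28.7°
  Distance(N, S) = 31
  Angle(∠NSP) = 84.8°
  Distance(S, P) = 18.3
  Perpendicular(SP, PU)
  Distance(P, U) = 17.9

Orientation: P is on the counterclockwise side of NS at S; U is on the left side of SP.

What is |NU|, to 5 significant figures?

20.205

N is at the origin; NS runs at -28.7° with length 31.0, so S = 31.0·(cos -28.7°, sin -28.7°) = (27.192, -14.887). ∠NSP = 84.8°, so SP runs at -28.7° + (180° − 84.8°) = 66.500° from the x-axis; with |SP| = 18.3, P = S + 18.3·(cos 66.500°, sin 66.500°) = (34.489, 1.8953). The perpendicularity gives PU at right angles to SP; with |PU| = 17.9 on the left of SP, U = P + 17.9·(-0.91706, 0.39875) = (18.073, 9.0329). Then |NU| = |U − N| = 20.205.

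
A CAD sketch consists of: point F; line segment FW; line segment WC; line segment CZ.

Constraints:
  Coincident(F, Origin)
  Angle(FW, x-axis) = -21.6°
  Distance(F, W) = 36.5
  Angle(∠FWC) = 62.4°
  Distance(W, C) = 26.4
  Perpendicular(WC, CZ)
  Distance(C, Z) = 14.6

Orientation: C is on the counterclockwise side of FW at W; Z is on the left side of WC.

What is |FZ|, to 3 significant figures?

20.1

F is at the origin; FW runs at -21.6° with length 36.5, so W = 36.5·(cos -21.6°, sin -21.6°) = (33.9, -13.4). ∠FWC = 62.4°, so WC runs at -21.6° + (180° − 62.4°) = 96.0° from the x-axis; with |WC| = 26.4, C = W + 26.4·(cos 96.0°, sin 96.0°) = (31.2, 12.8). WC ⟂ CZ; with |CZ| = 14.6 on the left of WC, Z = C + 14.6·(-0.995, -0.105) = (16.7, 11.3). Then |FZ| = |Z − F| = 20.1.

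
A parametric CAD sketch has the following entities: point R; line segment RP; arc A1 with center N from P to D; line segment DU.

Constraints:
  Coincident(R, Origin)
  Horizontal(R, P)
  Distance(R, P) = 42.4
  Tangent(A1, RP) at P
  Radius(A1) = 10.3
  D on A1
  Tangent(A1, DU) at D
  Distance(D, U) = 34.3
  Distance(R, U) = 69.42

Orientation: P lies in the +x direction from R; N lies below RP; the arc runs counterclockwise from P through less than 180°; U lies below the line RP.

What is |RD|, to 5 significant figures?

37.562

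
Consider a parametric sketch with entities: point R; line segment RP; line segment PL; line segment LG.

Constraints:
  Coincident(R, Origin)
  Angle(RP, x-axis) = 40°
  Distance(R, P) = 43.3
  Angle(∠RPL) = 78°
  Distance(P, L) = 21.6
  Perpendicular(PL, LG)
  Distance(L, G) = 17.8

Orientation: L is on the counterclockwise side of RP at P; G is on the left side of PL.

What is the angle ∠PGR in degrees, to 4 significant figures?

102.3°

R is at the origin; RP runs at 40.0° with length 43.3, so P = 43.3·(cos 40.0°, sin 40.0°) = (33.17, 27.83). ∠RPL = 78.0°, so PL runs at 40.0° + (180° − 78.0°) = 142.0° from the x-axis; with |PL| = 21.6, L = P + 21.6·(cos 142.0°, sin 142.0°) = (16.15, 41.13). The perpendicularity gives LG at right angles to PL; with |LG| = 17.8 on the left of PL, G = L + 17.8·(-0.6157, -0.7880) = (5.190, 27.10). Then cos ∠PGR = GP·GR / (|GP||GR|), giving 102.3°.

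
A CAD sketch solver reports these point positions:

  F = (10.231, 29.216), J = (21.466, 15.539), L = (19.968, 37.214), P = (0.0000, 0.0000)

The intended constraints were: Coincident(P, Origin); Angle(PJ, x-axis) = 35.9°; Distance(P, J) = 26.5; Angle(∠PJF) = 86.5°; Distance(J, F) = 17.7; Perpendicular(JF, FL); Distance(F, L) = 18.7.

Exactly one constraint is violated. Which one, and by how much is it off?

Distance(F, L) = 18.7 — off by 6.10.

P = (0.00, 0.00) ✓; PJ at 35.90° ✓; |PJ| = 26.50 ✓; ∠PJF = 86.50° ✓; |JF| = 17.70 ✓; ∠(JF, FL) = 90.00° ✓; |FL| = 12.60 ✗.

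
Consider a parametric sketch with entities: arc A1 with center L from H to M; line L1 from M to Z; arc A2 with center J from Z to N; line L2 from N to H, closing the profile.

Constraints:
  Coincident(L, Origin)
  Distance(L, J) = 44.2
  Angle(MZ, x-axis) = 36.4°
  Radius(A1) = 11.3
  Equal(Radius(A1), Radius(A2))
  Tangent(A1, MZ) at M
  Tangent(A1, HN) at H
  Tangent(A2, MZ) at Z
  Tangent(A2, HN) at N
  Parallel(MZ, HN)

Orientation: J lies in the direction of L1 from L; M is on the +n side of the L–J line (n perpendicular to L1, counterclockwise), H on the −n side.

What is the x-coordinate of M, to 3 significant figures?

-6.71

The slot axis is L1's direction at 36.4°, so u = (cos 36.4°, sin 36.4°) = (0.805, 0.593) and n = (−sin 36.4°, cos 36.4°) = (-0.593, 0.805). L is at the origin and J lies 44.2 along u from L, so J = 44.2·u = (35.6, 26.2). Tangency of A1 to both parallel lines with radius 11.3 puts M and H at L ± 11.3·n: M = (-6.71, 9.10), H = (6.71, -9.10). So M.x = -6.71.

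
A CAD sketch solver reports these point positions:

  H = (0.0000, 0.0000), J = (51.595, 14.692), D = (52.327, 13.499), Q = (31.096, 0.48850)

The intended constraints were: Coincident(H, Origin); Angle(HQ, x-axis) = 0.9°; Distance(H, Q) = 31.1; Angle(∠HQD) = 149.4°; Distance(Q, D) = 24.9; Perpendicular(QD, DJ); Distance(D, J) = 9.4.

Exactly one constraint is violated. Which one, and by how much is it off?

Distance(D, J) = 9.4 — off by 8.00.

H = (0.00, 0.00) ✓; HQ at 0.9000° ✓; |HQ| = 31.10 ✓; ∠HQD = 149.4° ✓; |QD| = 24.90 ✓; ∠(QD, DJ) = 90.03° ✓; |DJ| = 1.400 ✗.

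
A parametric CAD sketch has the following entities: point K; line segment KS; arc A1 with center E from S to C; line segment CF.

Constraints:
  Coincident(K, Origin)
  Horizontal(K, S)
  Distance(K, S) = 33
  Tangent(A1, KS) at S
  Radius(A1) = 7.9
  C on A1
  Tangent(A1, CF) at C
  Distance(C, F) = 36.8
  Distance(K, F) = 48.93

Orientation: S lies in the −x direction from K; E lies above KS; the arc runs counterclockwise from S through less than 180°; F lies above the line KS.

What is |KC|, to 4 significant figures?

26.14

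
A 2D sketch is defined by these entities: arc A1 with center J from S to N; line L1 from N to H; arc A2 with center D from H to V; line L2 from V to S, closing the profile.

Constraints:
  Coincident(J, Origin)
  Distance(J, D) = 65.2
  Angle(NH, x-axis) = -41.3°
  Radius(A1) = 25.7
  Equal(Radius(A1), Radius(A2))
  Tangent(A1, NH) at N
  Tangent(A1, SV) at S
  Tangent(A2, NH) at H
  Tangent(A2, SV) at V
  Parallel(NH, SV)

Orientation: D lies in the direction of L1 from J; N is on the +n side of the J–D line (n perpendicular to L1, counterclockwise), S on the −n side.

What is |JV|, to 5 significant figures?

70.082

Tangency of A1 to both parallel lines with radius 25.7 puts N and S at J ± 25.7·n: N = (16.962, 19.307), S = (-16.962, -19.307). Equal radii place H and V the same way about D: H = D + 25.7·n = (65.944, -23.725), V = D − 25.7·n = (32.020, -62.340). Then |JV| = |V − J| = 70.082.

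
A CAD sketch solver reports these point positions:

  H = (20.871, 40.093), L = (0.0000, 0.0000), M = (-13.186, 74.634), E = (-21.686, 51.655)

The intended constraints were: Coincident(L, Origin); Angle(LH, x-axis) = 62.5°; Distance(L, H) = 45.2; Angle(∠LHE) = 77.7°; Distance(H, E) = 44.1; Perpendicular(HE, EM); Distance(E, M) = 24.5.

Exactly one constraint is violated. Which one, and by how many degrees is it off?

Perpendicular(HE, EM) — off by 5.10°.

L = (0.00, 0.00) ✓; LH at 62.50° ✓; |LH| = 45.20 ✓; ∠LHE = 77.70° ✓; |HE| = 44.10 ✓; ∠(HE, EM) = 95.10° ✗; |EM| = 24.50 ✓.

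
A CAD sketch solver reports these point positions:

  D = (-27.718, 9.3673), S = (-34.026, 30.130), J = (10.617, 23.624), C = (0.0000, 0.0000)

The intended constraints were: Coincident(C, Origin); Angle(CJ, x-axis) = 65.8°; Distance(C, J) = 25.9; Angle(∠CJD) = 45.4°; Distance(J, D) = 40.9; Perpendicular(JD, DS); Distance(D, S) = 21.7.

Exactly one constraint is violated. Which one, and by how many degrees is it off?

Perpendicular(JD, DS) — off by 3.50°.

C = (0.00, 0.00) ✓; CJ at 65.80° ✓; |CJ| = 25.90 ✓; ∠CJD = 45.40° ✓; |JD| = 40.90 ✓; ∠(JD, DS) = 93.50° ✗; |DS| = 21.70 ✓.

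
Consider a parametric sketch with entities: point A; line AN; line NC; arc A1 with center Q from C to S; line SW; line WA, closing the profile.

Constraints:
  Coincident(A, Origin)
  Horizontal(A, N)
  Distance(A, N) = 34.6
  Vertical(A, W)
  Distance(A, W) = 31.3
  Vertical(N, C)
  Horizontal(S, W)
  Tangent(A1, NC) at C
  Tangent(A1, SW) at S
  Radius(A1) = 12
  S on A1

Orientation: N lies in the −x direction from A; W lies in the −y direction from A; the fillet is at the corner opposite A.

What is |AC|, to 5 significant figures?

39.619

A is at the origin; AN is horizontal with |AN| = 34.6 and N on the −x side, so N = (-34.600, 0.0000). AW is vertical with |AW| = 31.3 and W on the −y side, so W = (0.0000, -31.300). The virtual corner opposite A is at (-34.600, -31.300). Since A1 is tangent to NC there, QC ⟂ NC and A1 meets SW tangentially, so QS is at right angles to SW, with radius 12.0, so the center Q sits 12.0 in from both sides at Q = (-22.600, -19.300). That places the tangent points at C = (-34.600, -19.300) on NC and S = (-22.600, -31.300) on SW. Then |AC| = |C − A| = 39.619.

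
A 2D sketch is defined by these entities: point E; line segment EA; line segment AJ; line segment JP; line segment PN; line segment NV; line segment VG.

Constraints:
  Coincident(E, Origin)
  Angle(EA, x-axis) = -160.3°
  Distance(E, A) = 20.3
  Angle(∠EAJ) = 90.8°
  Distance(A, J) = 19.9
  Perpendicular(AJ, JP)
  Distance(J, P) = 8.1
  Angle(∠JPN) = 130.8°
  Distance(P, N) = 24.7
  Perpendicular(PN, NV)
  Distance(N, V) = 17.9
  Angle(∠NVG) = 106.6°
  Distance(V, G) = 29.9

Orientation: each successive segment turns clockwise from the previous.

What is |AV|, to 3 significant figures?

15.0

∠JPN = 130.8° gives PN at -28.7° from the x-axis; with |PN| = 24.7, N = (3.17, 2.77). PN ⟂ NV, so NV runs at -119°; with |NV| = 17.9, V = (-5.42, -12.9). Then |AV| = |V − A| = 15.0.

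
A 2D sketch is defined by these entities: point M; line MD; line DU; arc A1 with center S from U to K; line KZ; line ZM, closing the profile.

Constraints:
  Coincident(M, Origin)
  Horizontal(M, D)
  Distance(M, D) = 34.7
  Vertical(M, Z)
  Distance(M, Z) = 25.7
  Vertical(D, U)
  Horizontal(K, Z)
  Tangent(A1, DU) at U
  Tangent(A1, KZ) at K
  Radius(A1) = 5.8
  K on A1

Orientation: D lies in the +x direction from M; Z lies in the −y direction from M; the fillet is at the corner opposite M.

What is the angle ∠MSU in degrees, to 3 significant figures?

145°

M is at the origin; M and D share the same y with |MD| = 34.7 and D on the +x side, so D = (34.7, 0.00). M and Z share the same x with |MZ| = 25.7 and Z on the −y side, so Z = (0.00, -25.7). The virtual corner opposite M is at (34.7, -25.7). The tangent condition forces SU to be normal to DU and A1 meets KZ tangentially, so SK is at right angles to KZ, with radius 5.8, so the center S sits 5.8 in from both sides at S = (28.9, -19.9). That places the tangent points at U = (34.7, -19.9) on DU and K = (28.9, -25.7) on KZ. Then cos ∠MSU = SM·SU / (|SM||SU|), giving 145°.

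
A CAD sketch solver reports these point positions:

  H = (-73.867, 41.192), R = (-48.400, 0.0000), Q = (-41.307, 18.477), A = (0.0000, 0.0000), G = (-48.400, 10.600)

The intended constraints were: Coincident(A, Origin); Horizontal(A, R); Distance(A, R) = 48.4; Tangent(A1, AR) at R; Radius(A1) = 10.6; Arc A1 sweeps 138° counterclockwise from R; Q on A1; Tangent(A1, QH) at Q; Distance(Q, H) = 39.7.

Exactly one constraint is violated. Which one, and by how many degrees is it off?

Tangent(A1, QH) at Q — off by 7.10°.

A = (0.00, 0.00) ✓; A.y = 0.00, R.y = 0.00 ✓; |AR| = 48.40 ✓; ∠(GR, RA) = 90.00° ✓; |GR| = 10.60 ✓; bearing(G→Q) − bearing(G→R) = 138.0° ✓; |GQ| = 10.60 ✓; ∠(GQ, QH) = 82.90° ✗; |QH| = 39.70 ✓.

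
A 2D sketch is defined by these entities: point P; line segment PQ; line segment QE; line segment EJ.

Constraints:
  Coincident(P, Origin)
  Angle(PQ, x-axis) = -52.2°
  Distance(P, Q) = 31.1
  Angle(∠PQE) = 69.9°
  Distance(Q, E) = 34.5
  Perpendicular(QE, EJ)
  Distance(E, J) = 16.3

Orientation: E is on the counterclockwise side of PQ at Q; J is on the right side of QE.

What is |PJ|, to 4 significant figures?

51.36

P is at the origin; PQ runs at -52.2° with length 31.1, so Q = 31.1·(cos -52.2°, sin -52.2°) = (19.06, -24.57). ∠PQE = 69.9°, so QE runs at -52.2° + (180° − 69.9°) = 57.90° from the x-axis; with |QE| = 34.5, E = Q + 34.5·(cos 57.90°, sin 57.90°) = (37.39, 4.652). QE ⟂ EJ; with |EJ| = 16.3 on the right of QE, J = E + 16.3·(0.8471, -0.5314) = (51.20, -4.010). Then |PJ| = |J − P| = 51.36.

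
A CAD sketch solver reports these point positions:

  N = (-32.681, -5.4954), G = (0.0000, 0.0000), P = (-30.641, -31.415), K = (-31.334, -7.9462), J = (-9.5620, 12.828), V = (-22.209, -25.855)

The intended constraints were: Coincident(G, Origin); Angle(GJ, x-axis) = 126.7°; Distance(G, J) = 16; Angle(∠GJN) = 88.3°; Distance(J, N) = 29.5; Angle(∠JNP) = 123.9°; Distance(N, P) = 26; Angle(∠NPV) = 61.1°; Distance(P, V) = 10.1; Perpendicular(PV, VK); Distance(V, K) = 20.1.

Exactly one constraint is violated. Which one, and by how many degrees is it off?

Perpendicular(PV, VK) — off by 6.40°.

G = (0.00, 0.00) ✓; GJ at 126.7° ✓; |GJ| = 16.00 ✓; ∠GJN = 88.30° ✓; |JN| = 29.50 ✓; ∠JNP = 123.9° ✓; |NP| = 26.00 ✓; ∠NPV = 61.10° ✓; |PV| = 10.10 ✓; ∠(PV, VK) = 83.60° ✗; |VK| = 20.10 ✓.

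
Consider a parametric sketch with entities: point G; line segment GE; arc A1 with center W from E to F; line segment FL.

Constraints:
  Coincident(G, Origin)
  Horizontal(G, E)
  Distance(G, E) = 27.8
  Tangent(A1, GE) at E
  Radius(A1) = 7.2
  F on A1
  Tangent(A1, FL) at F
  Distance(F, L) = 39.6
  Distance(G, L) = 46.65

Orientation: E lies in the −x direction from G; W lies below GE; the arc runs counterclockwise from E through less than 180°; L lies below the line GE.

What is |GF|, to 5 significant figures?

35.666

G is at the origin; GE is horizontal with |GE| = 27.8 and E on the −x side, so E = (-27.800, 0.0000). The tangent condition forces WE to be normal to GE, so W = E + (0, -7.2) = (-27.800, -7.2000). Since WF ⟂ FL (tangency), |WL| = √(7.2² + 39.6²) = 40.249 regardless of where F sits on A1. So L lies on both circle(G, 46.65) and circle(W, 40.249); the below-GE intersection is L = (-13.252, -44.728). F is the foot of the tangent from L: F = (-33.939, -10.961).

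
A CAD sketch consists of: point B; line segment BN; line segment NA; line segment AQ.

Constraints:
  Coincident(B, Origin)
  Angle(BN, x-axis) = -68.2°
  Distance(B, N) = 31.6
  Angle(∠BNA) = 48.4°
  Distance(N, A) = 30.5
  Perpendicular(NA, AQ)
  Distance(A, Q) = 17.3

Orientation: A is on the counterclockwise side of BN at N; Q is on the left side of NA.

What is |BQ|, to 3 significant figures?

11.4

∠BNA = 48.4°, so NA runs at -68.2° + (180° − 48.4°) = 63.4° from the x-axis; with |NA| = 30.5, A = N + 30.5·(cos 63.4°, sin 63.4°) = (25.4, -2.07). NA ⟂ AQ; with |AQ| = 17.3 on the left of NA, Q = A + 17.3·(-0.894, 0.448) = (9.92, 5.68). Then |BQ| = |Q − B| = 11.4.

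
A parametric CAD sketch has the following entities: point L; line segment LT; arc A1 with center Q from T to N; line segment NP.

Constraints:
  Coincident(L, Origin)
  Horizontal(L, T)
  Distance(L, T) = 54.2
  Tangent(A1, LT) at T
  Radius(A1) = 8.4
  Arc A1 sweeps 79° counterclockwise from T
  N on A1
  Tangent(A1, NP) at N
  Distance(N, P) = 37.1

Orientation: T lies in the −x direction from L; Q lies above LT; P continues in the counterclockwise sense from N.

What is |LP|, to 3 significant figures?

58.1

L is at the origin; LT is horizontal with |LT| = 54.2 and T on the −x side, so T = (-54.2, 0.00). Tangency of A1 to LT means the radius QT is perpendicular to LT, so Q = T + (0, 8.4) = (-54.2, 8.40). On A1, T sits at bearing -90° from Q; a 79° counterclockwise sweep puts N at bearing -11°, so N = Q + 8.4·(cos -11°, sin -11°) = (-46.0, 6.80). The tangent condition forces QN to be normal to NP, so NP runs along (−sin -11°, cos -11°); with |NP| = 37.1, P = (-38.9, 43.2). Then |LP| = |P − L| = 58.1.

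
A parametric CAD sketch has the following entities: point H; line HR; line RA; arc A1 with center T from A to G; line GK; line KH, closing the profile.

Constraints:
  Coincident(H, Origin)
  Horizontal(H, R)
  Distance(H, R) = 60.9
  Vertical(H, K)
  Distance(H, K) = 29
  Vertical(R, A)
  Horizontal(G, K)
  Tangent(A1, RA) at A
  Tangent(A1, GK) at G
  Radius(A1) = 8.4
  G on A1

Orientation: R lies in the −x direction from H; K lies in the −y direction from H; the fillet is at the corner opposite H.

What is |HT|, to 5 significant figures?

56.397

H and K share the same x with |HK| = 29.0 and K on the −y side, so K = (0.0000, -29.000). The virtual corner opposite H is at (-60.900, -29.000). Tangency of A1 to RA means the radius TA is perpendicular to RA and tangency of A1 to GK means the radius TG is perpendicular to GK, with radius 8.4, so the center T sits 8.4 in from both sides at T = (-52.500, -20.600). Then |HT| = |T − H| = 56.397.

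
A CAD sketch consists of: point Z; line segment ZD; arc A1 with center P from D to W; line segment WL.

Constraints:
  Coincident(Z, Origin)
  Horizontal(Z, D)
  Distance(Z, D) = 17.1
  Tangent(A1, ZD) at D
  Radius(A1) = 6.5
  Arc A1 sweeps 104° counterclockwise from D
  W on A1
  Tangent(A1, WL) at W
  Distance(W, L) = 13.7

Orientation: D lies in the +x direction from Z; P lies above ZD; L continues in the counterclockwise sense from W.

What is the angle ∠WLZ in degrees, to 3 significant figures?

57.2°

Z is at the origin; ZD is horizontal with |ZD| = 17.1 and D on the +x side, so D = (17.1, 0.00). Since A1 is tangent to ZD there, PD ⟂ ZD, so P = D + (0, 6.5) = (17.1, 6.50). On A1, D sits at bearing -90° from P; a 104° counterclockwise sweep puts W at bearing 14°, so W = P + 6.5·(cos 14°, sin 14°) = (23.4, 8.07). Since A1 is tangent to WL there, PW ⟂ WL, so WL runs along (−sin 14°, cos 14°); with |WL| = 13.7, L = (20.1, 21.4). Then cos ∠WLZ = LW·LZ / (|LW||LZ|), giving 57.2°.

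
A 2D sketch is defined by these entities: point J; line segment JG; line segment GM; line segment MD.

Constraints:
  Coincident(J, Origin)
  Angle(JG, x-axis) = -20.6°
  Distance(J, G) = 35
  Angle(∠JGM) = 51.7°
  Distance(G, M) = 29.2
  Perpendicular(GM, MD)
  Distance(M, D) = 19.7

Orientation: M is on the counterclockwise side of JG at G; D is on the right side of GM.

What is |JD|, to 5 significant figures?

47.761

J is at the origin; JG runs at -20.6° with length 35.0, so G = 35.0·(cos -20.6°, sin -20.6°) = (32.762, -12.314). ∠JGM = 51.7°, so GM runs at -20.6° + (180° − 51.7°) = 107.70° from the x-axis; with |GM| = 29.2, M = G + 29.2·(cos 107.70°, sin 107.70°) = (23.884, 15.503). GM is perpendicular to MD; with |MD| = 19.7 on the right of GM, D = M + 19.7·(0.95266, 0.30403) = (42.652, 21.493). Then |JD| = |D − J| = 47.761.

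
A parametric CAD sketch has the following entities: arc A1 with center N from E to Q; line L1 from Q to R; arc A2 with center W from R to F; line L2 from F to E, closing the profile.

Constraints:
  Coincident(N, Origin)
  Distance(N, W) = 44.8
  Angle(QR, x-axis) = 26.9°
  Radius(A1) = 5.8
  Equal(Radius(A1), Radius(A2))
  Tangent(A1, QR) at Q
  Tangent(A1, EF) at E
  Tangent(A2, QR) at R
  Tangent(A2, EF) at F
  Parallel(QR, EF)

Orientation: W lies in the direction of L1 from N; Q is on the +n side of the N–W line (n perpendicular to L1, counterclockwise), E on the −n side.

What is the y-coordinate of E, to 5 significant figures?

-5.1724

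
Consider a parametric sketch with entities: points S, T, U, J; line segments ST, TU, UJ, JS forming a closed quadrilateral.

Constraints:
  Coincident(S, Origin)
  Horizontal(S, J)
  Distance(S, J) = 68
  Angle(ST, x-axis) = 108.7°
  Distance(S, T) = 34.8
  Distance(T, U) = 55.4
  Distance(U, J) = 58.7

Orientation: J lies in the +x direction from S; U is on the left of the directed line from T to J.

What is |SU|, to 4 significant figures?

66.16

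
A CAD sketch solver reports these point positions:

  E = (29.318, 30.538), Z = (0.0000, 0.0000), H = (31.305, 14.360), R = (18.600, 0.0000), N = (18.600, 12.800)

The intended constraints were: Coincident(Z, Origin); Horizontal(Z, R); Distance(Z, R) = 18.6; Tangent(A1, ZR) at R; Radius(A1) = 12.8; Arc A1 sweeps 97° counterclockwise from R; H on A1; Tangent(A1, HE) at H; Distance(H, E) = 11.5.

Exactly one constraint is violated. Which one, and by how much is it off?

Distance(H, E) = 11.5 — off by 4.80.

Z = (0.00, 0.00) ✓; Z.y = 0.00, R.y = 0.00 ✓; |ZR| = 18.60 ✓; ∠(NR, RZ) = 90.00° ✓; |NR| = 12.80 ✓; bearing(N→H) − bearing(N→R) = 97.00° ✓; |NH| = 12.80 ✓; ∠(NH, HE) = 90.00° ✓; |HE| = 16.30 ✗.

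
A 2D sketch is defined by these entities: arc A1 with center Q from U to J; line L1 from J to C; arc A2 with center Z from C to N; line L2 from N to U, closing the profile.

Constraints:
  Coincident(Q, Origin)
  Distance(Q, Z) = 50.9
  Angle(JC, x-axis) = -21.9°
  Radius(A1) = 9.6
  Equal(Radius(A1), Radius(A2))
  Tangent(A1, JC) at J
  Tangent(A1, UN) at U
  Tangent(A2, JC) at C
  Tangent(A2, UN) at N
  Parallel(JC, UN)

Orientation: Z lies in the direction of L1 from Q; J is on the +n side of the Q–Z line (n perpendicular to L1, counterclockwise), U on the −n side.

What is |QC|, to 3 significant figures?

51.8

The slot axis is L1's direction at -21.9°, so u = (cos -21.9°, sin -21.9°) = (0.928, -0.373) and n = (−sin -21.9°, cos -21.9°) = (0.373, 0.928). Q is at the origin and Z lies 50.9 along u from Q, so Z = 50.9·u = (47.2, -19.0). Tangency of A1 to both parallel lines with radius 9.6 puts J and U at Q ± 9.6·n: J = (3.58, 8.91), U = (-3.58, -8.91). Equal radii place C and N the same way about Z: C = Z + 9.6·n = (50.8, -10.1), N = Z − 9.6·n = (43.6, -27.9). Then |QC| = |C − Q| = 51.8.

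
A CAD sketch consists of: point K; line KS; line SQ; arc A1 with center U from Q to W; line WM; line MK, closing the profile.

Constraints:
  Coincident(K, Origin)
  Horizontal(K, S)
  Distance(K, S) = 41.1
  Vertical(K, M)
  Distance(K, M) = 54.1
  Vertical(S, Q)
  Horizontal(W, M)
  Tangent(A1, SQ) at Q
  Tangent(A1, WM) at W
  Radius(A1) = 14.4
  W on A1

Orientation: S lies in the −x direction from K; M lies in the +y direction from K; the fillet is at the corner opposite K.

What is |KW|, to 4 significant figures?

60.33

The virtual corner opposite K is at (-41.10, 54.10). The tangent condition forces UQ to be normal to SQ and the tangent condition forces UW to be normal to WM, with radius 14.4, so the center U sits 14.4 in from both sides at U = (-26.70, 39.70). That places the tangent points at Q = (-41.10, 39.70) on SQ and W = (-26.70, 54.10) on WM. Then |KW| = |W − K| = 60.33.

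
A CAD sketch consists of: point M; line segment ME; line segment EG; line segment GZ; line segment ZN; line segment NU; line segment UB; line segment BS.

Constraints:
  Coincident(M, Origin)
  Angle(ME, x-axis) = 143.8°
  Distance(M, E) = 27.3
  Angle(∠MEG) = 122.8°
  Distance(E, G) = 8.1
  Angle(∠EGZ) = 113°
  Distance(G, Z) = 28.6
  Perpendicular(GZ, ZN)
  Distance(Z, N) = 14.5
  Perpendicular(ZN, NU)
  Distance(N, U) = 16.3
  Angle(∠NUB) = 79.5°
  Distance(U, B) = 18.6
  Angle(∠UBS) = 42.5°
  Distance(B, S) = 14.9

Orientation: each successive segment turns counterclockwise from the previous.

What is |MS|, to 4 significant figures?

24.06

∠NUB = 79.5° gives UB at -171.5° from the x-axis; with |UB| = 18.6, B = (-33.93, -2.327). ∠UBS = 42.5° gives BS at -34.00° from the x-axis; with |BS| = 14.9, S = (-21.57, -10.66). Then |MS| = |S − M| = 24.06.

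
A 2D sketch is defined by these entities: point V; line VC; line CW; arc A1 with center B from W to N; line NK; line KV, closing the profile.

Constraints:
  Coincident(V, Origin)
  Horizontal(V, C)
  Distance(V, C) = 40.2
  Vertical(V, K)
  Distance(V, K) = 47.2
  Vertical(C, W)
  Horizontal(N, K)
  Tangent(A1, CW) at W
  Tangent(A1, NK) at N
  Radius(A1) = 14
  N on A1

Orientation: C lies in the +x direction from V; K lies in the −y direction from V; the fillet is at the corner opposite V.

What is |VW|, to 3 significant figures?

52.1

V is at the origin; VC is horizontal with |VC| = 40.2 and C on the +x side, so C = (40.2, 0.00). VK is vertical with |VK| = 47.2 and K on the −y side, so K = (0.00, -47.2). The virtual corner opposite V is at (40.2, -47.2). A1 meets CW tangentially, so BW is at right angles to CW and A1 meets NK tangentially, so BN is at right angles to NK, with radius 14.0, so the center B sits 14.0 in from both sides at B = (26.2, -33.2). That places the tangent points at W = (40.2, -33.2) on CW and N = (26.2, -47.2) on NK. Then |VW| = |W − V| = 52.1.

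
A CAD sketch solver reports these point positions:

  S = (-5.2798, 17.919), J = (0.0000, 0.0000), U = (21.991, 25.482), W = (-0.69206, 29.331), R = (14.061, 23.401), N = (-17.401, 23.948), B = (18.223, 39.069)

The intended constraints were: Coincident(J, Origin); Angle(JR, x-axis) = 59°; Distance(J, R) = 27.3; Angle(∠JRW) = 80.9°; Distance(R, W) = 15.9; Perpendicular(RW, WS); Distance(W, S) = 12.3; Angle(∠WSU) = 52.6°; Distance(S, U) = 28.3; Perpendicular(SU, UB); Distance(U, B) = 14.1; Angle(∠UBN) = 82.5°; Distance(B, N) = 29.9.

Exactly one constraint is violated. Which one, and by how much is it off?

Distance(B, N) = 29.9 — off by 8.80.

J = (0.00, 0.00) ✓; JR at 59.00° ✓; |JR| = 27.30 ✓; ∠JRW = 80.90° ✓; |RW| = 15.90 ✓; ∠(RW, WS) = 90.00° ✓; |WS| = 12.30 ✓; ∠WSU = 52.60° ✓; |SU| = 28.30 ✓; ∠(SU, UB) = 90.00° ✓; |UB| = 14.10 ✓; ∠UBN = 82.50° ✓; |BN| = 38.70 ✗.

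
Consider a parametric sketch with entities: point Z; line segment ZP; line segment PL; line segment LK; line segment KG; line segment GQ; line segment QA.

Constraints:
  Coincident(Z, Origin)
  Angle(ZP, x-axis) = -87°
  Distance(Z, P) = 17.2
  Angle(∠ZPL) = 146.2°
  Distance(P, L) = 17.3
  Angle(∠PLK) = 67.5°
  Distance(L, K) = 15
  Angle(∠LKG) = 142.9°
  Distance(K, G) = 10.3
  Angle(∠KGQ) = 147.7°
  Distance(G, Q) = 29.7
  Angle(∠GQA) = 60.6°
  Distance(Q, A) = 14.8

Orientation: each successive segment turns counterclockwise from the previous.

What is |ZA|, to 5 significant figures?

6.5043

Z is at the origin; ZP runs at -87.0° with length 17.2, so P = (0.90018, -17.176). ∠ZPL = 146.2° gives PL at -53.200° from the x-axis; with |PL| = 17.3, L = (11.263, -31.029). ∠PLK = 67.5° gives LK at 59.300° from the x-axis; with |LK| = 15.0, K = (18.921, -18.131). ∠LKG = 142.9° gives KG at 96.400° from the x-axis; with |KG| = 10.3, G = (17.773, -7.8955). ∠KGQ = 147.7° gives GQ at 128.70° from the x-axis; with |GQ| = 29.7, Q = (-0.79641, 15.283). ∠GQA = 60.6° gives QA at -111.90° from the x-axis; with |QA| = 14.8, A = (-6.3166, 1.5513). Then |ZA| = |A − Z| = 6.5043.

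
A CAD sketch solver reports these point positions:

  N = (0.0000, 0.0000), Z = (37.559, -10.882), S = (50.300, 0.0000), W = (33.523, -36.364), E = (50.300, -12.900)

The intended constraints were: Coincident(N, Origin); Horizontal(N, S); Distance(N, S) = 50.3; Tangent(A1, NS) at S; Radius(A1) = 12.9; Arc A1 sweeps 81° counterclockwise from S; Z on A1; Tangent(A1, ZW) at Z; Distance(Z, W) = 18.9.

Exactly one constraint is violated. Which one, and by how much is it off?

Distance(Z, W) = 18.9 — off by 6.90.

N = (0.00, 0.00) ✓; N.y = 0.00, S.y = 0.00 ✓; |NS| = 50.30 ✓; ∠(ES, SN) = 90.00° ✓; |ES| = 12.90 ✓; bearing(E→Z) − bearing(E→S) = 81.00° ✓; |EZ| = 12.90 ✓; ∠(EZ, ZW) = 90.00° ✓; |ZW| = 25.80 ✗.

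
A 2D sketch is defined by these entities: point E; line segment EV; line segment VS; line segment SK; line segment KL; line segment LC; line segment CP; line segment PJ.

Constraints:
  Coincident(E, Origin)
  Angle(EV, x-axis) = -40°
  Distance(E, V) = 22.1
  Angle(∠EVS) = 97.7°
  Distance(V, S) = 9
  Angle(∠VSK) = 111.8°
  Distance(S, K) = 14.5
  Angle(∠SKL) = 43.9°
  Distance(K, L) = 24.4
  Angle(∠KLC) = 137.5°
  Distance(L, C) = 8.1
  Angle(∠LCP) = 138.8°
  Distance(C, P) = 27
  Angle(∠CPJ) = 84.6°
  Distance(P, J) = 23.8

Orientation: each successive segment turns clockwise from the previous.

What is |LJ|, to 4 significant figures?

35.90

∠LCP = 138.8° gives CP at -50.30° from the x-axis; with |CP| = 27.0, P = (43.48, -27.79). ∠CPJ = 84.6° gives PJ at -145.7° from the x-axis; with |PJ| = 23.8, J = (23.82, -41.21). Then |LJ| = |J − L| = 35.90.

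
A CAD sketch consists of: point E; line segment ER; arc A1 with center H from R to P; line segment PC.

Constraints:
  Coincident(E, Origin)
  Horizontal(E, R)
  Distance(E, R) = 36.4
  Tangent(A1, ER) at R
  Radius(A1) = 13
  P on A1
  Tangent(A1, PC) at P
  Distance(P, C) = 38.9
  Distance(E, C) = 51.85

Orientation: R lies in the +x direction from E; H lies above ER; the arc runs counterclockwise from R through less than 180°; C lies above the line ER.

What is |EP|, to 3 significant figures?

50.6

E is at the origin; E and R share the same y with |ER| = 36.4 and R on the +x side, so R = (36.4, 0.00). The tangent condition forces HR to be normal to ER, so H = R + (0, 13) = (36.4, 13.0). Since HP ⟂ PC (tangency), |HC| = √(13.0² + 38.9²) = 41.0 regardless of where P sits on A1. So C lies on both circle(E, 51.85) and circle(H, 41.0); the above-ER intersection is C = (16.8, 49.0). P is the foot of the tangent from C: P = (45.3, 22.5).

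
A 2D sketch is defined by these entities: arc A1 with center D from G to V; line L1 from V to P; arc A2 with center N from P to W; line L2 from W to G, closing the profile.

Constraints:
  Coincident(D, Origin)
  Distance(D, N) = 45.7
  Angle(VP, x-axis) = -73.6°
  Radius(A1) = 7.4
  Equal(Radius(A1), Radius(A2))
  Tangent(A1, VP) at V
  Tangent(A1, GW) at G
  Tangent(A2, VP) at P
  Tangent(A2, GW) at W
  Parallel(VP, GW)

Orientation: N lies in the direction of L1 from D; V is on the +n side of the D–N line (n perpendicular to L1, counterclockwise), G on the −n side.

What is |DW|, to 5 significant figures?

46.295

The slot axis is L1's direction at -73.6°, so u = (cos -73.6°, sin -73.6°) = (0.28234, -0.95931) and n = (−sin -73.6°, cos -73.6°) = (0.95931, 0.28234). D is at the origin and N lies 45.7 along u from D, so N = 45.7·u = (12.903, -43.841). Tangency of A1 to both parallel lines with radius 7.4 puts V and G at D ± 7.4·n: V = (7.0989, 2.0893), G = (-7.0989, -2.0893). Equal radii place P and W the same way about N: P = N + 7.4·n = (20.002, -41.751), W = N − 7.4·n = (5.8041, -45.930). Then |DW| = |W − D| = 46.295.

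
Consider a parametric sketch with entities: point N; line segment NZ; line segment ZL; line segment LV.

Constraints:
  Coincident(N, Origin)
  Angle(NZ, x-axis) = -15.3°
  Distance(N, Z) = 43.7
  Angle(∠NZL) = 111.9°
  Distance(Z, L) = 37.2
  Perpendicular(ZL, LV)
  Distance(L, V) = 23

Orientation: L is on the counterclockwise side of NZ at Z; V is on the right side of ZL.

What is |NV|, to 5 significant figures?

83.068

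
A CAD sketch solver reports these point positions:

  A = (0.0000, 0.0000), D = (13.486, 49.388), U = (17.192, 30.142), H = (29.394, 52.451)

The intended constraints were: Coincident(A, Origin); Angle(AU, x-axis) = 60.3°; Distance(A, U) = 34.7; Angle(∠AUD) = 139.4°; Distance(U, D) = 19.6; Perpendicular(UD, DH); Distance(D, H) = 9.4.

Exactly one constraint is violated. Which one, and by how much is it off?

Distance(D, H) = 9.4 — off by 6.80.

A = (0.00, 0.00) ✓; AU at 60.30° ✓; |AU| = 34.70 ✓; ∠AUD = 139.4° ✓; |UD| = 19.60 ✓; ∠(UD, DH) = 90.00° ✓; |DH| = 16.20 ✗.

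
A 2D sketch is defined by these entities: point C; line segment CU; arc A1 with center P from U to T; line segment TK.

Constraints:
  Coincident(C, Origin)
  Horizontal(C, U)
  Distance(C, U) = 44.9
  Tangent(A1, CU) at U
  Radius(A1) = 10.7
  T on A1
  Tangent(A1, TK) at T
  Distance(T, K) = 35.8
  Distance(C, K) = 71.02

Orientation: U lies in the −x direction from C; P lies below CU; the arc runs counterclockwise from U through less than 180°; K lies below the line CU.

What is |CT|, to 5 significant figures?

56.739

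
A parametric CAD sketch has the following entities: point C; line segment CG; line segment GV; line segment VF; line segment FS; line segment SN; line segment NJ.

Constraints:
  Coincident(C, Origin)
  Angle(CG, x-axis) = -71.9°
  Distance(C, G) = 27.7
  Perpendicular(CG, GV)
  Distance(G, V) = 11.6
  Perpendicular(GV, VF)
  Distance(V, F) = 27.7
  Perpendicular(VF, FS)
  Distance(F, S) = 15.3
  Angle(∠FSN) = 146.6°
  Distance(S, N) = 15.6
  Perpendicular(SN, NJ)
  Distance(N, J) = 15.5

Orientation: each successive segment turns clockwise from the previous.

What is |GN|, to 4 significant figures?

25.40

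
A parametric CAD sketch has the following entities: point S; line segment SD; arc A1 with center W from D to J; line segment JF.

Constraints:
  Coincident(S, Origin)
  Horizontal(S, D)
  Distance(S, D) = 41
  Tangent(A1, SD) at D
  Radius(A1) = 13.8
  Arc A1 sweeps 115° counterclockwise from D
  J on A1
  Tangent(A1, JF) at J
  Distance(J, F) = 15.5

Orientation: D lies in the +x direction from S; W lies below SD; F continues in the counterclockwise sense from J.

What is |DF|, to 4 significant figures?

34.20

S is at the origin; SD is horizontal with |SD| = 41.0 and D on the +x side, so D = (41.00, 0.000). Tangency of A1 to SD means the radius WD is perpendicular to SD, so W = D + (0, -13.8) = (41.00, -13.80). On A1, D sits at bearing 90° from W; a 115° counterclockwise sweep puts J at bearing 205°, so J = W + 13.8·(cos 205°, sin 205°) = (28.49, -19.63). Since A1 is tangent to JF there, WJ ⟂ JF, so JF runs along (−sin 205°, cos 205°); with |JF| = 15.5, F = (35.04, -33.68). Then |DF| = |F − D| = 34.20.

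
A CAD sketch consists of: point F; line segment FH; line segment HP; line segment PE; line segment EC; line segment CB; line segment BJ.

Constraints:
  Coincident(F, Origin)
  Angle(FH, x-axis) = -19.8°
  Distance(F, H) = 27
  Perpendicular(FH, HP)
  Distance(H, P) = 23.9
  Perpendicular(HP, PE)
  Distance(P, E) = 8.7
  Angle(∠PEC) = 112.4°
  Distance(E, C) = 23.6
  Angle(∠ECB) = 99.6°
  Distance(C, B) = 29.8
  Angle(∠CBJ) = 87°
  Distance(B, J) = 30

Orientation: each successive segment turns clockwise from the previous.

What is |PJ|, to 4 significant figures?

24.87

F is at the origin; FH runs at -19.8° with length 27.0, so H = (25.40, -9.146). FH is perpendicular to HP, so HP runs at -109.8°; with |HP| = 23.9, P = (17.31, -31.63). HP is perpendicular to PE, so PE runs at 160.2°; with |PE| = 8.7, E = (9.122, -28.69). ∠PEC = 112.4° gives EC at 92.60° from the x-axis; with |EC| = 23.6, C = (8.052, -5.110). ∠ECB = 99.6° gives CB at 12.20° from the x-axis; with |CB| = 29.8, B = (37.18, 1.187). ∠CBJ = 87.0° gives BJ at -80.80° from the x-axis; with |BJ| = 30.0, J = (41.98, -28.43). Then |PJ| = |J − P| = 24.87.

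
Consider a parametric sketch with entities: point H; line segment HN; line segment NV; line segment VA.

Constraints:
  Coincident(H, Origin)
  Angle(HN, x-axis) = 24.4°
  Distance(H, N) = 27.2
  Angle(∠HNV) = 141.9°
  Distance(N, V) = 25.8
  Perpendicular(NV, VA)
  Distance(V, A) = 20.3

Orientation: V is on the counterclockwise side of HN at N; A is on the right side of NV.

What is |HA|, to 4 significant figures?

60.03

H is at the origin; HN runs at 24.4° with length 27.2, so N = 27.2·(cos 24.4°, sin 24.4°) = (24.77, 11.24). ∠HNV = 141.9°, so NV runs at 24.4° + (180° − 141.9°) = 62.50° from the x-axis; with |NV| = 25.8, V = N + 25.8·(cos 62.50°, sin 62.50°) = (36.68, 34.12). NV is perpendicular to VA; with |VA| = 20.3 on the right of NV, A = V + 20.3·(0.8870, -0.4617) = (54.69, 24.75). Then |HA| = |A − H| = 60.03.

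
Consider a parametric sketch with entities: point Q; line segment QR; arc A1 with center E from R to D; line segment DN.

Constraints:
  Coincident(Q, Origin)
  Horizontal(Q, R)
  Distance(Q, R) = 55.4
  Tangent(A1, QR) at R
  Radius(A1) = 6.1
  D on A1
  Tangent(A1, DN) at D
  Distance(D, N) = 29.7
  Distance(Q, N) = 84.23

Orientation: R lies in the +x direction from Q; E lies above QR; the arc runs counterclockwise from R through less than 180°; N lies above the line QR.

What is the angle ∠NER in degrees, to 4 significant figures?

121.0°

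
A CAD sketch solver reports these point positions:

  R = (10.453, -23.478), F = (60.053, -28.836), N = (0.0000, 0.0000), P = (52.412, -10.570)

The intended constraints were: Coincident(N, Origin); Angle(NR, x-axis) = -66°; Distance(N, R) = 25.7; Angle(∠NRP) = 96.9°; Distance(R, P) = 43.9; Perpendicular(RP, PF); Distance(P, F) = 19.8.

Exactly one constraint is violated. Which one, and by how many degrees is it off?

Perpendicular(RP, PF) — off by 5.60°.

N = (0.00, 0.00) ✓; NR at -66.00° ✓; |NR| = 25.70 ✓; ∠NRP = 96.90° ✓; |RP| = 43.90 ✓; ∠(RP, PF) = 84.40° ✗; |PF| = 19.80 ✓.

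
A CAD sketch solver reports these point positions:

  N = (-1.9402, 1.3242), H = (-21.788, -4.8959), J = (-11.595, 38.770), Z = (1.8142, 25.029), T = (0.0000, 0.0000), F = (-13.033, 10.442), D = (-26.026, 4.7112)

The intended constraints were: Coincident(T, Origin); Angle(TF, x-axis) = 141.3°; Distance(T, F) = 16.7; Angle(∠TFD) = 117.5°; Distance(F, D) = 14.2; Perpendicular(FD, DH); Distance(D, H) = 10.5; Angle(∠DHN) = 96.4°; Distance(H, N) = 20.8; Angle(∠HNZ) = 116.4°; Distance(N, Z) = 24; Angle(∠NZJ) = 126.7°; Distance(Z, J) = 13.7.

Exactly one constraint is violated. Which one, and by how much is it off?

Distance(Z, J) = 13.7 — off by 5.50.

T = (0.00, 0.00) ✓; TF at 141.3° ✓; |TF| = 16.70 ✓; ∠TFD = 117.5° ✓; |FD| = 14.20 ✓; ∠(FD, DH) = 90.00° ✓; |DH| = 10.50 ✓; ∠DHN = 96.40° ✓; |HN| = 20.80 ✓; ∠HNZ = 116.4° ✓; |NZ| = 24.00 ✓; ∠NZJ = 126.7° ✓; |ZJ| = 19.20 ✗.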